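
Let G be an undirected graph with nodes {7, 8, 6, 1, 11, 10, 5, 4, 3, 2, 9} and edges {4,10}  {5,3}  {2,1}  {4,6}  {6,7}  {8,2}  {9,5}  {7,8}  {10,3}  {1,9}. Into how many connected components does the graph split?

2

11 is isolated — a component by itself.
Starting from 1 we can reach 1, 2, 3, 4, 5, 6, 7, 8, 9, 10. That is one component of size 10.
Total: 2 components.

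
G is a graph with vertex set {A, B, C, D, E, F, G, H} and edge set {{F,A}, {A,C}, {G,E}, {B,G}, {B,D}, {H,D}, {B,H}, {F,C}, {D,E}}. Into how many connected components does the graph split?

2

Starting from A we can reach A, C, F. That is one component of size 3.
Starting from B we can reach B, D, E, G, H. That is one component of size 5.
Total: 2 components.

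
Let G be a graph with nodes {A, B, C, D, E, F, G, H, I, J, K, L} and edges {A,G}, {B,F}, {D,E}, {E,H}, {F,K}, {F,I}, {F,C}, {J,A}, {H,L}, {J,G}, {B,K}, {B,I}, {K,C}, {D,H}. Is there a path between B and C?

Yes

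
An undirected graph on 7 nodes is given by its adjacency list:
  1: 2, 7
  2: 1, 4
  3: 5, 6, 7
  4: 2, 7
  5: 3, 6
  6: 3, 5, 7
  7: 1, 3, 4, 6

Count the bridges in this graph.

0

The edges on the cycle 7-6-5-3-7 are not bridges since each lies on that cycle.
Every edge lies on some cycle, so there are no bridges.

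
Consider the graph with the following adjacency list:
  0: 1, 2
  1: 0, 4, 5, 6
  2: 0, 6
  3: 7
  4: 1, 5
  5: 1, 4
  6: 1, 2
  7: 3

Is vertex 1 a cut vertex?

Yes

Deleting 1 raises the number of components from 2 to 3, so 1 is a cut vertex.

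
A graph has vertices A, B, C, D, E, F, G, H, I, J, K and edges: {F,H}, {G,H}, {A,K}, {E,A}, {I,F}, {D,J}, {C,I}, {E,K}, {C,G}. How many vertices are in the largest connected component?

B is isolated — a component by itself.
Starting from D we can reach D, J. That is one component of size 2.
Starting from A we can reach A, E, K. That is one component of size 3.
Starting from C we can reach C, F, G, H, I. That is one component of size 5.
The largest has 5 vertices.

5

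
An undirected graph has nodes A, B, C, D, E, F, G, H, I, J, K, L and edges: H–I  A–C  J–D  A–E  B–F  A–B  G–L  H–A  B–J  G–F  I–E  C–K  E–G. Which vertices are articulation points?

Removing A increases the component count from 1 to 2, so A is a cut vertex.
Removing B increases the component count from 1 to 2, so B is a cut vertex.
Removing C increases the component count from 1 to 2, so C is a cut vertex.
Likewise G, J are cut vertices.
By contrast removing K leaves 1 component; it is not a cut vertex. No other vertex is a cut vertex either.

A, B, C, G, J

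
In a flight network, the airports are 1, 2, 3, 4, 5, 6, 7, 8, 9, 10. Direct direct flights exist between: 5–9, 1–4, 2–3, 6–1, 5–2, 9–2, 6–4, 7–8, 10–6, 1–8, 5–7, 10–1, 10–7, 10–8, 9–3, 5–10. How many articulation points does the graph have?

1

Removing 5 increases the component count from 1 to 2, so 5 is a cut vertex.
By contrast removing 6 leaves 1 component; it is not a cut vertex. No other vertex is a cut vertex either.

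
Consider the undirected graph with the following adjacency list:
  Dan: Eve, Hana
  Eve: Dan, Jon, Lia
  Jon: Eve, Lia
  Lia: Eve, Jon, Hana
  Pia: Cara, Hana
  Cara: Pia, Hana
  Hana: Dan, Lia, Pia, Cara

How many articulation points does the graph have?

Removing Hana increases the component count from 1 to 2, so Hana is a cut vertex.
By contrast removing Jon leaves 1 component; it is not a cut vertex. No other vertex is a cut vertex either.

1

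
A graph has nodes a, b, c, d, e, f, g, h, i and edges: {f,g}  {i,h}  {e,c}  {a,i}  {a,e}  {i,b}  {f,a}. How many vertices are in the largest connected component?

8

d is isolated — a component by itself.
Starting from a we can reach a, b, c, e, f, g, h, i. That is one component of size 8.
The largest has 8 vertices.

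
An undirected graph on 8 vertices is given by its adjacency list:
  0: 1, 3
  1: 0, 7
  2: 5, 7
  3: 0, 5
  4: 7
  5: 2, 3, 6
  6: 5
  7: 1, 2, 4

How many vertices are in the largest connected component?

8

Starting from 0 we can reach 0, 1, 2, 3, 4, 5, 6, 7. That is one component of size 8.
The largest has 8 vertices.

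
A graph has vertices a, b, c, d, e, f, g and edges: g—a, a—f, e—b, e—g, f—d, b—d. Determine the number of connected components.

2

c is isolated — a component by itself.
Starting from a we can reach a, b, d, e, f, g. That is one component of size 6.
Total: 2 components.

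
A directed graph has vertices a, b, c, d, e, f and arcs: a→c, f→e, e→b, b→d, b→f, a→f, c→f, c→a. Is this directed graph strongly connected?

No

There is no directed path from e to c, so the graph is not strongly connected.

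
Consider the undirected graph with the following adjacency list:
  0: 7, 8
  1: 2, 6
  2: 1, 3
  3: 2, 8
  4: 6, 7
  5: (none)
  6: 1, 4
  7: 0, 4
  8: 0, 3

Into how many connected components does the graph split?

5 is isolated — a component by itself.
Starting from 0 we can reach 0, 1, 2, 3, 4, 6, 7, 8. That is one component of size 8.
Total: 2 components.

2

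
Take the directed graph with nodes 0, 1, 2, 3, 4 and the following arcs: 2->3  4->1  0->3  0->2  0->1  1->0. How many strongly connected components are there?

4

{0, 1} are all mutually reachable — one SCC of size 2.
{3} is an SCC by itself.
{4} is an SCC by itself.
{2} is an SCC by itself.
That gives 4 strongly connected components.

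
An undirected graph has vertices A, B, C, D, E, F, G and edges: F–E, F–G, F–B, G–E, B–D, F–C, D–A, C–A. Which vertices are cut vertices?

Removing F increases the component count from 1 to 2, so F is a cut vertex.
By contrast removing E leaves 1 component; it is not a cut vertex. No other vertex is a cut vertex either.

F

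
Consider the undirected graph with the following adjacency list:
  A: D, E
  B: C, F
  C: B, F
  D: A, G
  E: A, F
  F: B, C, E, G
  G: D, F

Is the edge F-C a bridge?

After removing F-C, the path F-B-C still connects them, so the edge is not a bridge.

No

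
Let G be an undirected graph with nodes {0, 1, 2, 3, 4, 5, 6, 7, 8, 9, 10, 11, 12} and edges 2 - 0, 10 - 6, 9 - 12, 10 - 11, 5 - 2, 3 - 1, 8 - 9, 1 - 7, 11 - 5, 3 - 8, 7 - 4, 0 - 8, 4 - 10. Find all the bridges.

The edges on the cycle 3-1-7-4-10-11-5-2-0-8-3 are not bridges since each lies on that cycle.
But removing 9 - 12 disconnects 9 from 12; removing 6 - 10 disconnects 6 from 10; removing 8 - 9 disconnects 8 from 9 — these are bridges.

10-6, 12-9, 8-9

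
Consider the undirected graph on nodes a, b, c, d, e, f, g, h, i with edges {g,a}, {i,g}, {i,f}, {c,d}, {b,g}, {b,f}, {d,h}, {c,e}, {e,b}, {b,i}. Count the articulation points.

5

Removing b increases the component count from 1 to 2, so b is a cut vertex.
Removing c increases the component count from 1 to 2, so c is a cut vertex.
Removing d increases the component count from 1 to 2, so d is a cut vertex.
Likewise e, g are cut vertices.
By contrast removing i leaves 1 component; it is not a cut vertex. No other vertex is a cut vertex either.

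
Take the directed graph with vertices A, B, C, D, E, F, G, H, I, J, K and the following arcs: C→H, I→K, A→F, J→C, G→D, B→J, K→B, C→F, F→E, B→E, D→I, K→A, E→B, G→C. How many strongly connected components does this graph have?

7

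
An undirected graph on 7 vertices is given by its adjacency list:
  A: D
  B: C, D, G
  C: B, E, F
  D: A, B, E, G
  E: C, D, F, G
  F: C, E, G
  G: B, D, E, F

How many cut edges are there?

1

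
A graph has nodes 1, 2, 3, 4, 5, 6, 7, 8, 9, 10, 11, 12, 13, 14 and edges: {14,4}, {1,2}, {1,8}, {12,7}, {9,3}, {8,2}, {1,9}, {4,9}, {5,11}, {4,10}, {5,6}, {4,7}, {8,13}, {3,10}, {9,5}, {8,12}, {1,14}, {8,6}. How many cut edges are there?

2

The edges on the cycle 1-14-4-9-5-6-8-1 are not bridges since each lies on that cycle.
But removing 5 - 11 disconnects 5 from 11; removing 13 - 8 disconnects 13 from 8 — these are bridges.
That makes 2 bridges.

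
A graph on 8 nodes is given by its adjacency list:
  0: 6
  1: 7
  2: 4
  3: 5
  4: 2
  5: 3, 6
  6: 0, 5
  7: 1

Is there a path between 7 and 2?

No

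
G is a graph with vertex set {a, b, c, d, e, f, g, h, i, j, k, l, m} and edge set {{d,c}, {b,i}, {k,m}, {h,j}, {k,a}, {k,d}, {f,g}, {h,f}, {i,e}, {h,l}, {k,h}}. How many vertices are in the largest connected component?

10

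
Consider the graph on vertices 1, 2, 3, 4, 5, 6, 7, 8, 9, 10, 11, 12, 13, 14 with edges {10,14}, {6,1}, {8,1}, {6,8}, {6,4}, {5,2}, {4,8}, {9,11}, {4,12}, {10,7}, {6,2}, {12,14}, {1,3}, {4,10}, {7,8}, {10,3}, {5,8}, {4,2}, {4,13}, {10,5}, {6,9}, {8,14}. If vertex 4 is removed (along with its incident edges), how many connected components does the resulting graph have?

2

With 4 gone, the remaining components are: {13}; {1, 2, 3, 5, 6, 7, 8, 9, 10, 11, 12, 14}.
That is 2 components.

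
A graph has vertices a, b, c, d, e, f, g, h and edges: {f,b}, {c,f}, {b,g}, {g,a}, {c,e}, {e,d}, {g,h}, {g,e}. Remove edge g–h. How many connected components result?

Before removal there is 1 component.
g–h is a bridge — removing it separates g's side from h's side.
After removal: 2 components.

2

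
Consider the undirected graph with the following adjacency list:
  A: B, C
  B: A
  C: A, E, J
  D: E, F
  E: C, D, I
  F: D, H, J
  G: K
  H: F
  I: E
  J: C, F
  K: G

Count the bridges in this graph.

5

The edges on the cycle D-F-J-C-E-D are not bridges since each lies on that cycle.
But removing G-K disconnects G from K; removing C-A disconnects C from A; removing B-A disconnects B from A; removing F-H disconnects F from H — these are bridges.
In total 5 edges are bridges.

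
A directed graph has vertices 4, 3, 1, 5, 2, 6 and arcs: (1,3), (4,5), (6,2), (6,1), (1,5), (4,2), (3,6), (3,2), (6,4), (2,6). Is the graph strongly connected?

No

There is no directed path from 5 to 3, so the graph is not strongly connected.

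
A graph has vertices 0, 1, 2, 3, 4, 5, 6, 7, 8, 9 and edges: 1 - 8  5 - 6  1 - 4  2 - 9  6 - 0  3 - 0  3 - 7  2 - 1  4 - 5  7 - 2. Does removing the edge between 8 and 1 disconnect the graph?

Removing 8 - 1 leaves no path between 8 and 1: the component count goes from 1 to 2. So it is a bridge.

Yes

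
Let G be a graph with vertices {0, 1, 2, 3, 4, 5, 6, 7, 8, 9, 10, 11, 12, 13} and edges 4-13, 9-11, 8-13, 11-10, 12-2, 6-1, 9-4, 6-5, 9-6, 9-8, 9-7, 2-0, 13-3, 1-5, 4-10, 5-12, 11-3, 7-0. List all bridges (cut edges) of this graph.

none

The edges on the cycle 6-1-5-6 are not bridges since each lies on that cycle.
Every edge lies on some cycle, so there are no bridges.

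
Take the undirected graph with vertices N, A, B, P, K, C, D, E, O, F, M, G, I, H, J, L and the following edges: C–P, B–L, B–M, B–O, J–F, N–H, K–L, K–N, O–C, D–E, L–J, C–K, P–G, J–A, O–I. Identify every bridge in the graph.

A-J, B-M, C-P, D-E, F-J, G-P, H-N, I-O, J-L, K-N

The edges on the cycle B-O-C-K-L-B are not bridges since each lies on that cycle.
But removing H–N disconnects H from N; removing F–J disconnects F from J; removing L–J disconnects L from J; removing K–N disconnects K from N — these are bridges.
In total 10 edges are bridges.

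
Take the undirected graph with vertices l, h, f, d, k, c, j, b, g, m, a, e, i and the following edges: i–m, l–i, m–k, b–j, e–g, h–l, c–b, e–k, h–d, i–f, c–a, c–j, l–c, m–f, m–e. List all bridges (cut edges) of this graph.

a-c, c-l, d-h, e-g, h-l, i-l

The edges on the cycle m-e-k-m are not bridges since each lies on that cycle.
But removing l–c disconnects l from c; removing e–g disconnects e from g; removing h–l disconnects h from l; removing c–a disconnects c from a — these are bridges.
In total 6 edges are bridges.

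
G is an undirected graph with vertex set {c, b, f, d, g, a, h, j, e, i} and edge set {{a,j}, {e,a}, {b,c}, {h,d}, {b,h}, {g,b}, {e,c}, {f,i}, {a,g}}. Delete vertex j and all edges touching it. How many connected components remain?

With j gone, the remaining components are: {f, i}; {a, b, c, d, e, g, h}.
That is 2 components.

2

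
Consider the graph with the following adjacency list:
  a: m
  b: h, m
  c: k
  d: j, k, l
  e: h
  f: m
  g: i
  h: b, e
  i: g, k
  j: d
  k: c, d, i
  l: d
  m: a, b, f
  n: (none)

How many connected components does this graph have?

3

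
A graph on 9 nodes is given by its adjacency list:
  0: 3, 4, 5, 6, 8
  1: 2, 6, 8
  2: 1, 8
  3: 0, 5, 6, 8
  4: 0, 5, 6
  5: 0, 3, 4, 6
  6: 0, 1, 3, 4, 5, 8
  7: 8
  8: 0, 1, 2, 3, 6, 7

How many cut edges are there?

The edges on the cycle 0-3-5-0 are not bridges since each lies on that cycle.
But removing 7-8 disconnects 7 from 8 — this is a bridge.

1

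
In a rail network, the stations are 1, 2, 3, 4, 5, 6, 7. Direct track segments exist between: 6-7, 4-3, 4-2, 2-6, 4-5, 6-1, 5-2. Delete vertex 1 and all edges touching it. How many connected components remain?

With 1 gone, the remaining components are: {2, 3, 4, 5, 6, 7}.
That is 1 component.

1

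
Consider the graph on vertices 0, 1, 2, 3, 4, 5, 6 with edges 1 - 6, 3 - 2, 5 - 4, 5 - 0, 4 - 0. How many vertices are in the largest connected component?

3

Starting from 1 we can reach 1, 6. That is one component of size 2.
Starting from 2 we can reach 2, 3. That is one component of size 2.
Starting from 0 we can reach 0, 4, 5. That is one component of size 3.
The largest has 3 vertices.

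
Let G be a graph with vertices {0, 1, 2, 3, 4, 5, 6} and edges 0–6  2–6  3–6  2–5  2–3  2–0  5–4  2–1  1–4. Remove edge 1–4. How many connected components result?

1

1 and 4 are still connected via 1-2-5-4, so the component count stays at 1.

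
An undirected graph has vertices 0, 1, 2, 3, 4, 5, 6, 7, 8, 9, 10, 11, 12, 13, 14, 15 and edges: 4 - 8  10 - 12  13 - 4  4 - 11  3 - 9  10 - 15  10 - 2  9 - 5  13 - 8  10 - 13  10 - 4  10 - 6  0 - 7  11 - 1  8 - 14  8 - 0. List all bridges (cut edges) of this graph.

The edges on the cycle 10-13-4-10 are not bridges since each lies on that cycle.
But removing 10 - 15 disconnects 10 from 15; removing 12 - 10 disconnects 12 from 10; removing 4 - 11 disconnects 4 from 11; removing 8 - 14 disconnects 8 from 14 — these are bridges.
In total 11 edges are bridges.

0-7, 0-8, 1-11, 10-12, 10-15, 10-2, 10-6, 11-4, 14-8, 3-9, 5-9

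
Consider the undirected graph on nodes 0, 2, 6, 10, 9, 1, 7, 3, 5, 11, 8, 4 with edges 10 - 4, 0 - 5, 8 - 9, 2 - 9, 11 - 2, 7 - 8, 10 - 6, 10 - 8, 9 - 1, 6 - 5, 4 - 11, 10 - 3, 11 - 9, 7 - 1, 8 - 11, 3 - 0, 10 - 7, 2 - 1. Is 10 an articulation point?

Deleting 10 raises the number of components from 1 to 2, so 10 is a cut vertex.

Yes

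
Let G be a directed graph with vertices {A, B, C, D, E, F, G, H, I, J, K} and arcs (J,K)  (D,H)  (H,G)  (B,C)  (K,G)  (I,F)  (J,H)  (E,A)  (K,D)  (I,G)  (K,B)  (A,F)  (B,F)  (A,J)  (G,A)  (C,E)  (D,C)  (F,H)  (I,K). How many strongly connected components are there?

2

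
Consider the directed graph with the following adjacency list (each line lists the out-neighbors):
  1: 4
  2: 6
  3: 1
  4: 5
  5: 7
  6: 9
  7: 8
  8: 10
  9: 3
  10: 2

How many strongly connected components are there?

{1, 2, 3, 4, 5, 6, 7, 8, 9, 10} are all mutually reachable — one SCC of size 10.
That gives 1 strongly connected component.

1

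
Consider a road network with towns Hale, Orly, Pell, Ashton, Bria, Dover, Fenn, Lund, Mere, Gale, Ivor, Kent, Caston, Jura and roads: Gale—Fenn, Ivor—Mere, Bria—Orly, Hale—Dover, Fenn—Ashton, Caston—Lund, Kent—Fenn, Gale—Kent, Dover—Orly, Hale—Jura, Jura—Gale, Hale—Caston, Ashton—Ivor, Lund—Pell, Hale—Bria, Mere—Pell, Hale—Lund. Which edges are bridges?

none

The edges on the cycle Hale-Dover-Orly-Bria-Hale are not bridges since each lies on that cycle.
Every edge lies on some cycle, so there are no bridges.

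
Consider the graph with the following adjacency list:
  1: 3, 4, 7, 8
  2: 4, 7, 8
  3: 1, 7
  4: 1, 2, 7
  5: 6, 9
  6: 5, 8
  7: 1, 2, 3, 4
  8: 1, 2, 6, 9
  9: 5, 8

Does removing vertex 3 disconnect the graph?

No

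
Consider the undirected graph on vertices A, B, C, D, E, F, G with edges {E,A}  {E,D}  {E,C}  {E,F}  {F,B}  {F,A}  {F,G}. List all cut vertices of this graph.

E, F

Removing E increases the component count from 1 to 3, so E is a cut vertex.
Removing F increases the component count from 1 to 3, so F is a cut vertex.
By contrast removing B leaves 1 component; it is not a cut vertex. No other vertex is a cut vertex either.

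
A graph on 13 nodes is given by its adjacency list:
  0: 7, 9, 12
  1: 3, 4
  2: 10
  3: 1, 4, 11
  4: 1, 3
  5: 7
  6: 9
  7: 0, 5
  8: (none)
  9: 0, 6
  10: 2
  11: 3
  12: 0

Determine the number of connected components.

8 is isolated — a component by itself.
Starting from 2 we can reach 2, 10. That is one component of size 2.
Starting from 1 we can reach 1, 3, 4, 11. That is one component of size 4.
Starting from 0 we can reach 0, 5, 6, 7, 9, 12. That is one component of size 6.
Total: 4 components.

4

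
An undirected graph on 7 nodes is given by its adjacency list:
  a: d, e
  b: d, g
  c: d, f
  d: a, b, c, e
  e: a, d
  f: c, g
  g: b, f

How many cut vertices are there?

1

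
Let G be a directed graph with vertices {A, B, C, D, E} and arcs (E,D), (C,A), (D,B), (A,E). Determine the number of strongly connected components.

5

{B} is an SCC by itself.
{D} is an SCC by itself.
{E} is an SCC by itself.
{C} is an SCC by itself.
{A} is an SCC by itself.
That gives 5 strongly connected components.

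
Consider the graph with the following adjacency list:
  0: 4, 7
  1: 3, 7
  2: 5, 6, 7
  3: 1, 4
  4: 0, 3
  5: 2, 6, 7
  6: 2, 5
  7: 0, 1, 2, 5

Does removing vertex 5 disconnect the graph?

No

Deleting 5 leaves 1 component (was 1) (its neighbors 2, 6, 7 remain connected to each other), so 5 is not a cut vertex.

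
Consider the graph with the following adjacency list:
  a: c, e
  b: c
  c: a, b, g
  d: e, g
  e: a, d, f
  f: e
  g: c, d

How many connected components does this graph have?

1

Starting from a we can reach a, b, c, d, e, f, g. That is one component of size 7.
Total: 1 component.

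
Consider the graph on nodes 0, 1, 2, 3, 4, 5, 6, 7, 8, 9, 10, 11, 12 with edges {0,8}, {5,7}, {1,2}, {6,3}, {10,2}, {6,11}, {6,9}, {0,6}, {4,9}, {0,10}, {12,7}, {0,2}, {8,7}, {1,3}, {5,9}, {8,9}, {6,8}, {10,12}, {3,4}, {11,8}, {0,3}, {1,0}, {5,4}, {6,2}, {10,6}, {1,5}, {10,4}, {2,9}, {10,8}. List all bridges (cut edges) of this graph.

none

The edges on the cycle 1-0-10-12-7-5-1 are not bridges since each lies on that cycle.
Every edge lies on some cycle, so there are no bridges.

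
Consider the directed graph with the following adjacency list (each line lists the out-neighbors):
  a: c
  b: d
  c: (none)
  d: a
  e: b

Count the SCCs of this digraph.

5

{c} is an SCC by itself.
{e} is an SCC by itself.
{d} is an SCC by itself.
{a} is an SCC by itself.
{b} is an SCC by itself.
That gives 5 strongly connected components.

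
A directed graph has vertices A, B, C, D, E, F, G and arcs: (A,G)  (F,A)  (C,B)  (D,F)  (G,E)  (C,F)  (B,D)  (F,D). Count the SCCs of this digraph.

6

{D, F} are all mutually reachable — one SCC of size 2.
{C} is an SCC by itself.
{E} is an SCC by itself.
{G} is an SCC by itself.
{B} is an SCC by itself.
(and 1 more singleton SCC)
That gives 6 strongly connected components.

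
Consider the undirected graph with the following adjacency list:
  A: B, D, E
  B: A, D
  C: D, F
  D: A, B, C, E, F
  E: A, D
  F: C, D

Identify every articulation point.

D

Removing D increases the component count from 1 to 2, so D is a cut vertex.
By contrast removing A leaves 1 component; it is not a cut vertex. No other vertex is a cut vertex either.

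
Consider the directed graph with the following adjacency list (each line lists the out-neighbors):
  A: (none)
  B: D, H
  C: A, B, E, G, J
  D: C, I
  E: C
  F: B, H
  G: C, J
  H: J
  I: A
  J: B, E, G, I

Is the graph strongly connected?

No

There is no directed path from J to F, so the graph is not strongly connected.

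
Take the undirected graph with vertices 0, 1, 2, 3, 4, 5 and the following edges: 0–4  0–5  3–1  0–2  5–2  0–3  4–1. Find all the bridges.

none

The edges on the cycle 0-5-2-0 are not bridges since each lies on that cycle.
Every edge lies on some cycle, so there are no bridges.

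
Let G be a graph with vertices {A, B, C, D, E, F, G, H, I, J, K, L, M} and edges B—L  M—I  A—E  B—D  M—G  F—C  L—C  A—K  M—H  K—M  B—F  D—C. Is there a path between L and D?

From L we can reach B, C, D, F, L, which includes D.

Yes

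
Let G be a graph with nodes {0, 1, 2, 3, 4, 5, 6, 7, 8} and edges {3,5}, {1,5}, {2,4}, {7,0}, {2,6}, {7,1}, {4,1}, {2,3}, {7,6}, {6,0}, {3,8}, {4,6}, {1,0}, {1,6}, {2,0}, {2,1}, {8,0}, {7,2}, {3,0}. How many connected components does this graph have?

1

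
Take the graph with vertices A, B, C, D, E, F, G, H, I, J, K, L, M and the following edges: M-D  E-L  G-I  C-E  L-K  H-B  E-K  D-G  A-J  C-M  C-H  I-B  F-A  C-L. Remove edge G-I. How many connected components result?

2

G and I are still connected via G-D-M-C-H-B-I, so the component count stays at 2.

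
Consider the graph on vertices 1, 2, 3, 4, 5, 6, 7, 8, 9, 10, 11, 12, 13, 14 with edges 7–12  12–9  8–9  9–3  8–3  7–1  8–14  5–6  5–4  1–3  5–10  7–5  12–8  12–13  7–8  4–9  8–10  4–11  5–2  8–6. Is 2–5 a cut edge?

Yes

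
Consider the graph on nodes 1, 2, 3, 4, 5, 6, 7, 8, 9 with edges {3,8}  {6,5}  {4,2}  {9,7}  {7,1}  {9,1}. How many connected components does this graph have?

4

Starting from 5 we can reach 5, 6. That is one component of size 2.
Starting from 3 we can reach 3, 8. That is one component of size 2.
Starting from 2 we can reach 2, 4. That is one component of size 2.
Starting from 1 we can reach 1, 7, 9. That is one component of size 3.
Total: 4 components.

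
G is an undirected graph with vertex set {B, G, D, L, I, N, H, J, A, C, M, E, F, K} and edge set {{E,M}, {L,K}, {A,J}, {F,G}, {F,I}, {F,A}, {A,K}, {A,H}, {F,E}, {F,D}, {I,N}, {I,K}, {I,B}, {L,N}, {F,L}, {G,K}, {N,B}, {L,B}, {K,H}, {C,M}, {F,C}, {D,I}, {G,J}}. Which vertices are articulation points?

F

Removing F increases the component count from 1 to 2, so F is a cut vertex.
By contrast removing K leaves 1 component; it is not a cut vertex. No other vertex is a cut vertex either.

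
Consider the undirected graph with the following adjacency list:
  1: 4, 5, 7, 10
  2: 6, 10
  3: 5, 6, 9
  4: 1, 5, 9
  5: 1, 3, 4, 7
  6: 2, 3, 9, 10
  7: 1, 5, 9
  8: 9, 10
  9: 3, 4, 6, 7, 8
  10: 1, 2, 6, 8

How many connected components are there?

1

Starting from 1 we can reach 1, 2, 3, 4, 5, 6, 7, 8, 9, 10. That is one component of size 10.
Total: 1 component.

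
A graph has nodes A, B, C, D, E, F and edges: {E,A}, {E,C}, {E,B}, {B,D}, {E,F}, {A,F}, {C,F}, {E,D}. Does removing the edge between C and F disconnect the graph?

No

After removing C–F, the path C-E-F still connects them, so the edge is not a bridge.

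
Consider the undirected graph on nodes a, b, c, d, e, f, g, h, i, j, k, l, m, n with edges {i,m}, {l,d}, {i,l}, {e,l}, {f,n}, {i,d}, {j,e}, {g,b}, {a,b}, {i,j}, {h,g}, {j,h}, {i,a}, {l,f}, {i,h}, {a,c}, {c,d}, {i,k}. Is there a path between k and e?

From k we can reach a, b, c, d, e, f, g, h, i, j, k, l, m, n, which includes e.

Yes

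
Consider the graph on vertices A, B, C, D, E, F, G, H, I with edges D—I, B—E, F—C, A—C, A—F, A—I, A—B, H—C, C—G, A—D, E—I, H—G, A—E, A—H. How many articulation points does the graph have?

Removing A increases the component count from 1 to 2, so A is a cut vertex.
By contrast removing I leaves 1 component; it is not a cut vertex. No other vertex is a cut vertex either.

1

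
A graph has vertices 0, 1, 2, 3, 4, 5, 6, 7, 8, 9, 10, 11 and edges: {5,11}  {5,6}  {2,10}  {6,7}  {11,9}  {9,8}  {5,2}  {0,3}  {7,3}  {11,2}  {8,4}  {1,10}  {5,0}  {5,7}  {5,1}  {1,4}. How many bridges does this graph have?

0

The edges on the cycle 5-0-3-7-5 are not bridges since each lies on that cycle.
Every edge lies on some cycle, so there are no bridges.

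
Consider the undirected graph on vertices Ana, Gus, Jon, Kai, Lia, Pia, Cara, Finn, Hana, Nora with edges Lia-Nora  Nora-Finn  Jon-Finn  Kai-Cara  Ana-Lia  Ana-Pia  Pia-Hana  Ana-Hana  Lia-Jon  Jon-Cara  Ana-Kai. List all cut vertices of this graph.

Ana

Removing Ana increases the component count from 2 to 3, so Ana is a cut vertex.
By contrast removing Lia leaves 2 components; it is not a cut vertex. No other vertex is a cut vertex either.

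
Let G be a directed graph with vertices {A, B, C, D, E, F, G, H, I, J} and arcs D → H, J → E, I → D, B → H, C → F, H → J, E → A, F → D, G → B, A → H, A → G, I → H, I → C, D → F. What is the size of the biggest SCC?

{A, B, E, G, H, J} are all mutually reachable — one SCC of size 6.
{D, F} are all mutually reachable — one SCC of size 2.
{I} is an SCC by itself.
{C} is an SCC by itself.
The largest has 6 vertices.

6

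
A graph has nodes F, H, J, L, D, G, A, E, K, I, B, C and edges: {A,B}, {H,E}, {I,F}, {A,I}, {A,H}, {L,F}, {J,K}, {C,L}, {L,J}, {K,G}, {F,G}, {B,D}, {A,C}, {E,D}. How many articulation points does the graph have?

1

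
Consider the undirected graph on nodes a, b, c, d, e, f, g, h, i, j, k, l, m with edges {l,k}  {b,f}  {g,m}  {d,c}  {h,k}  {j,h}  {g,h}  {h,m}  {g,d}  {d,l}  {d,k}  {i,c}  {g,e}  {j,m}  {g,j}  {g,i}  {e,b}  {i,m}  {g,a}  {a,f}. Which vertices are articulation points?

g

Removing g increases the component count from 1 to 2, so g is a cut vertex.
By contrast removing j leaves 1 component; it is not a cut vertex. No other vertex is a cut vertex either.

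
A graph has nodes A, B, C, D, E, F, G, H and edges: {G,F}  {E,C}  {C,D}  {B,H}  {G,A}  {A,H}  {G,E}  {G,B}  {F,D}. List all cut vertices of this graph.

Removing G increases the component count from 1 to 2, so G is a cut vertex.
By contrast removing H leaves 1 component; it is not a cut vertex. No other vertex is a cut vertex either.

G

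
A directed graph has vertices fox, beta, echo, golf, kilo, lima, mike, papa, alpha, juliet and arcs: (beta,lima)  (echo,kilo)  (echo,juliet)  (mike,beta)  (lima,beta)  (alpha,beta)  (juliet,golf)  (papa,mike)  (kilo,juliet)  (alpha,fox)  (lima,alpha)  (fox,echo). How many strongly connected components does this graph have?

8

{beta, lima, alpha} are all mutually reachable — one SCC of size 3.
{echo} is an SCC by itself.
{juliet} is an SCC by itself.
{golf} is an SCC by itself.
{papa} is an SCC by itself.
(and 3 more singleton SCCs)
That gives 8 strongly connected components.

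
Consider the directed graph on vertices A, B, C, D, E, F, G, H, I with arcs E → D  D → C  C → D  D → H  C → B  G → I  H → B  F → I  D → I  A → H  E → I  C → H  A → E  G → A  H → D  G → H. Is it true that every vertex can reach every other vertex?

There is no directed path from G to F, so the graph is not strongly connected.

No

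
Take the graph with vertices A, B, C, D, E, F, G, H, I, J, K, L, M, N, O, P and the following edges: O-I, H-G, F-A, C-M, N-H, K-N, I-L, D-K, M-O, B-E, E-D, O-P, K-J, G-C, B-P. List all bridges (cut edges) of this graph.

A-F, I-L, I-O, J-K

The edges on the cycle B-E-D-K-N-H-G-C-M-O-P-B are not bridges since each lies on that cycle.
But removing F-A disconnects F from A; removing O-I disconnects O from I; removing I-L disconnects I from L; removing K-J disconnects K from J — these are bridges.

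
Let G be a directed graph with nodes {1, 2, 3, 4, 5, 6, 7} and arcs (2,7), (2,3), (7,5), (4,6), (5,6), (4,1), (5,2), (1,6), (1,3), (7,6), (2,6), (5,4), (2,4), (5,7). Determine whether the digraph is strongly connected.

There is no directed path from 6 to 1, so the graph is not strongly connected.

No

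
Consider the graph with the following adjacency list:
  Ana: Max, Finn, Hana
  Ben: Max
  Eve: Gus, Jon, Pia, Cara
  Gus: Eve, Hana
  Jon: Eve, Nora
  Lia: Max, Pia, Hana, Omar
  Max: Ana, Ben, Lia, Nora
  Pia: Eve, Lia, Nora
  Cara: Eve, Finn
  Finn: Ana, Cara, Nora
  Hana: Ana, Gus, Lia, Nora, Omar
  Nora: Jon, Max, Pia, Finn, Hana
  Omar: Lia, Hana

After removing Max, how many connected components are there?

With Max gone, the remaining components are: {Ben}; {Ana, Eve, Gus, Jon, Lia, Pia, Cara, Finn, Hana, Nora, Omar}.
That is 2 components.

2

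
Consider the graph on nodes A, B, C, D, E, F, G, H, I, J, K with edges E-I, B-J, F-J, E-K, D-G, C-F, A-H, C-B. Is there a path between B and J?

Yes

From B we can reach B, C, F, J, which includes J.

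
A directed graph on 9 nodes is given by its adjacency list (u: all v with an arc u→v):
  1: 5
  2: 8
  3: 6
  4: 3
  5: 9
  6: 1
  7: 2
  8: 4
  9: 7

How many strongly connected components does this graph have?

{1, 2, 3, 4, 5, 6, 7, 8, 9} are all mutually reachable — one SCC of size 9.
That gives 1 strongly connected component.

1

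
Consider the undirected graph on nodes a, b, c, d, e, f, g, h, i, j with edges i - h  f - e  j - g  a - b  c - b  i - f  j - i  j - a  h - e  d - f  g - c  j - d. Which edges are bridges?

none

The edges on the cycle j-g-c-b-a-j are not bridges since each lies on that cycle.
Every edge lies on some cycle, so there are no bridges.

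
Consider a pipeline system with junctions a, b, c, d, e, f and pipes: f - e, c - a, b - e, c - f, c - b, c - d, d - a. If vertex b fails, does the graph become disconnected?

Deleting b leaves 1 component (was 1) (its neighbors c, e remain connected to each other), so b is not a cut vertex.

No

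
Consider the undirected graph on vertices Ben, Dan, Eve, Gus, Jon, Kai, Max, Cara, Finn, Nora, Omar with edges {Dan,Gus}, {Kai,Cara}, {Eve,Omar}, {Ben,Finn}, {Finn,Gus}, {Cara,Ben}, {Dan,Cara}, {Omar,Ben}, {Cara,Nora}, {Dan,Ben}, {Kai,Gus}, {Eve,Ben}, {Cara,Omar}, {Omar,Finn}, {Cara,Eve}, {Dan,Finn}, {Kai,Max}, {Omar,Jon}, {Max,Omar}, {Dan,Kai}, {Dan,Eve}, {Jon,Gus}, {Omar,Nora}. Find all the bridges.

none

The edges on the cycle Dan-Kai-Max-Omar-Jon-Gus-Finn-Dan are not bridges since each lies on that cycle.
Every edge lies on some cycle, so there are no bridges.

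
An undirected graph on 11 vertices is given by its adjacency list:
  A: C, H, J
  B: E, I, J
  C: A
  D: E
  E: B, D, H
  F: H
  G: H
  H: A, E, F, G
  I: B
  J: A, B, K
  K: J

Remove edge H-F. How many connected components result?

Before removal there is 1 component.
H-F is a bridge — removing it separates H's side from F's side.
After removal: 2 components.

2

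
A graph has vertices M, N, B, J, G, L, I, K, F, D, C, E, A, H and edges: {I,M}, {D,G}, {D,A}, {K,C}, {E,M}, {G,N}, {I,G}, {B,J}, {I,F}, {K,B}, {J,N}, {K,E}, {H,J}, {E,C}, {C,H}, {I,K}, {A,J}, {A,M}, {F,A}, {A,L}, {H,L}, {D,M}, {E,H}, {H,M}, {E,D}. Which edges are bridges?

none

The edges on the cycle E-C-H-M-D-E are not bridges since each lies on that cycle.
Every edge lies on some cycle, so there are no bridges.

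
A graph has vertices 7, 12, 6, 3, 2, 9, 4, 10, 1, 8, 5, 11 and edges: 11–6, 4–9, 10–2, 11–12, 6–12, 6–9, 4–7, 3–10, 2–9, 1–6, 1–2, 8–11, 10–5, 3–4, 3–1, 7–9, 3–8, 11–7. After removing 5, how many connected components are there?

1

With 5 gone, the remaining components are: {1, 2, 3, 4, 6, 7, 8, 9, 10, 11, 12}.
That is 1 component.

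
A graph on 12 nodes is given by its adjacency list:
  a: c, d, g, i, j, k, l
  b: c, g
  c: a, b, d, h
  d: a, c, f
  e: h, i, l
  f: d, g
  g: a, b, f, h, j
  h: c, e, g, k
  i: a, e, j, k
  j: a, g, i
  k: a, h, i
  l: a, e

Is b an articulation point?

Deleting b leaves 1 component (was 1) (its neighbors c, g remain connected to each other), so b is not a cut vertex.

No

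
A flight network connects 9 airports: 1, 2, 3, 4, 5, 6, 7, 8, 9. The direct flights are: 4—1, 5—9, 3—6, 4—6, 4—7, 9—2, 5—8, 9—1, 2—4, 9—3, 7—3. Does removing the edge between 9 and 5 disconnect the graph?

Removing 9—5 leaves no path between 9 and 5: the component count goes from 1 to 2. So it is a bridge.

Yes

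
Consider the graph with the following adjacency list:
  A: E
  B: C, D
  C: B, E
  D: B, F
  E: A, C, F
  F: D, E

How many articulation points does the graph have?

1

Removing E increases the component count from 1 to 2, so E is a cut vertex.
By contrast removing D leaves 1 component; it is not a cut vertex. No other vertex is a cut vertex either.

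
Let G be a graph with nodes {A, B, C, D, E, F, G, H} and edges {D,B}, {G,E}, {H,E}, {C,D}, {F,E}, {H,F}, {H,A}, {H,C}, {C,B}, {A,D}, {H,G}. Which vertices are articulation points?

Removing H increases the component count from 1 to 2, so H is a cut vertex.
By contrast removing B leaves 1 component; it is not a cut vertex. No other vertex is a cut vertex either.

H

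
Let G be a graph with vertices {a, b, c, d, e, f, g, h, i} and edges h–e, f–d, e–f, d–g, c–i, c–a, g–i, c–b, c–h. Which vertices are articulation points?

c

Removing c increases the component count from 1 to 3, so c is a cut vertex.
By contrast removing d leaves 1 component; it is not a cut vertex. No other vertex is a cut vertex either.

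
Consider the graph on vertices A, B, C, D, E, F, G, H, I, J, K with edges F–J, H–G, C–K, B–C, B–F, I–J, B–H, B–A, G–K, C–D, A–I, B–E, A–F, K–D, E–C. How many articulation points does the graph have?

1

Removing B increases the component count from 1 to 2, so B is a cut vertex.
By contrast removing C leaves 1 component; it is not a cut vertex. No other vertex is a cut vertex either.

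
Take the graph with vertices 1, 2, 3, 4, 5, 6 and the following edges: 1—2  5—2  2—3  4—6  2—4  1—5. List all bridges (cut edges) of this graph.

2-3, 2-4, 4-6

The edges on the cycle 1-5-2-1 are not bridges since each lies on that cycle.
But removing 2—3 disconnects 2 from 3; removing 4—6 disconnects 4 from 6; removing 2—4 disconnects 2 from 4 — these are bridges.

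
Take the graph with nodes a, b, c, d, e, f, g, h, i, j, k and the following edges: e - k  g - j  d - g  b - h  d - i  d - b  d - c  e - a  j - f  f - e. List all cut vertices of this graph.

Removing b increases the component count from 1 to 2, so b is a cut vertex.
Removing d increases the component count from 1 to 4, so d is a cut vertex.
Removing e increases the component count from 1 to 3, so e is a cut vertex.
Likewise f, g, j are cut vertices.
By contrast removing h leaves 1 component; it is not a cut vertex. No other vertex is a cut vertex either.

b, d, e, f, g, j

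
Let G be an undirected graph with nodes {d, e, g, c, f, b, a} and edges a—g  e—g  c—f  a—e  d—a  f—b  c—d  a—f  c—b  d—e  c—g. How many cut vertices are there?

0

Removing g, for instance, still leaves 1 component. No single vertex removal increases the component count — the graph has no articulation points.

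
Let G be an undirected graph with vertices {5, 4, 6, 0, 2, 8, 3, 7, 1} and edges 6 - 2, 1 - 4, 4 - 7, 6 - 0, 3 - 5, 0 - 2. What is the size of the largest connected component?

3

8 is isolated — a component by itself.
Starting from 3 we can reach 3, 5. That is one component of size 2.
Starting from 1 we can reach 1, 4, 7. That is one component of size 3.
Starting from 0 we can reach 0, 2, 6. That is one component of size 3.
The largest has 3 vertices.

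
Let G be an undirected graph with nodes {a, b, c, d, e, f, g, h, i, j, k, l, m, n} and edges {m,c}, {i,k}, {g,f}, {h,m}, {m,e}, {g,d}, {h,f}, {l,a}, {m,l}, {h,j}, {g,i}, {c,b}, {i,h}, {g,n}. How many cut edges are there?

10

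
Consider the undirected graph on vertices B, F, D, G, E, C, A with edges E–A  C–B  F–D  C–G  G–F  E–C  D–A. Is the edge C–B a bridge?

Removing C–B leaves no path between C and B: the component count goes from 1 to 2. So it is a bridge.

Yes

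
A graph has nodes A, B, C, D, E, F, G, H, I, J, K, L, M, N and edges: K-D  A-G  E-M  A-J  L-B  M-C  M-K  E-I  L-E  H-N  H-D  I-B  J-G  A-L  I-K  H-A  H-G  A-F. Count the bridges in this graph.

The edges on the cycle L-E-I-B-L are not bridges since each lies on that cycle.
But removing C-M disconnects C from M; removing N-H disconnects N from H; removing F-A disconnects F from A — these are bridges.
That makes 3 bridges.

3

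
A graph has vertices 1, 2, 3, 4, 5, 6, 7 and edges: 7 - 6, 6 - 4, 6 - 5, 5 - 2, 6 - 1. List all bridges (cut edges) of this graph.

1-6, 2-5, 4-6, 5-6, 6-7

removing 1 - 6 disconnects 1 from 6; removing 4 - 6 disconnects 4 from 6; removing 6 - 7 disconnects 6 from 7; removing 2 - 5 disconnects 2 from 5 — these are bridges.
In total 5 edges are bridges.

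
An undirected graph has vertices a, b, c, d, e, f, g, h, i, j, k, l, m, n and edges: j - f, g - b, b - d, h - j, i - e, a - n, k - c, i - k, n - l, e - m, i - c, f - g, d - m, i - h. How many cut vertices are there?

2

Removing i increases the component count from 2 to 3, so i is a cut vertex.
Removing n increases the component count from 2 to 3, so n is a cut vertex.
By contrast removing h leaves 2 components; it is not a cut vertex. No other vertex is a cut vertex either.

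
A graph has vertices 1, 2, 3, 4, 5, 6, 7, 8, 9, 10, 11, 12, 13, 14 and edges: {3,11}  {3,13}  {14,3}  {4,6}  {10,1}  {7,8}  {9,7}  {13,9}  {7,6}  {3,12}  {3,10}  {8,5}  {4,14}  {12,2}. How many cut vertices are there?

Removing 3 increases the component count from 1 to 4, so 3 is a cut vertex.
Removing 7 increases the component count from 1 to 2, so 7 is a cut vertex.
Removing 8 increases the component count from 1 to 2, so 8 is a cut vertex.
Likewise 10, 12 are cut vertices.
By contrast removing 1 leaves 1 component; it is not a cut vertex. No other vertex is a cut vertex either.

5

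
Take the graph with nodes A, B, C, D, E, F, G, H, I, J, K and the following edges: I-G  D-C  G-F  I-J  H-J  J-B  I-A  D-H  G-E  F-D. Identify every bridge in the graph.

The edges on the cycle I-G-F-D-H-J-I are not bridges since each lies on that cycle.
But removing B-J disconnects B from J; removing D-C disconnects D from C; removing G-E disconnects G from E; removing I-A disconnects I from A — these are bridges.

A-I, B-J, C-D, E-G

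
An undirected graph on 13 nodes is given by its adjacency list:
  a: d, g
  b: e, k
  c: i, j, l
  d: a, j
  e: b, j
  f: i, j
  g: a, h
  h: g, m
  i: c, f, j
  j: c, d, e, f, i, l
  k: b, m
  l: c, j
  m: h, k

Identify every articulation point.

j

Removing j increases the component count from 1 to 2, so j is a cut vertex.
By contrast removing b leaves 1 component; it is not a cut vertex. No other vertex is a cut vertex either.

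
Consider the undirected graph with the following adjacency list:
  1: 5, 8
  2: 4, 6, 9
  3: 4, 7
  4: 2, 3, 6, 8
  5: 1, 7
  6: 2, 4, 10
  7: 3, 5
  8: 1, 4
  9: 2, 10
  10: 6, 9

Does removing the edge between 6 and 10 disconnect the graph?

No

After removing 6-10, the path 6-2-9-10 still connects them, so the edge is not a bridge.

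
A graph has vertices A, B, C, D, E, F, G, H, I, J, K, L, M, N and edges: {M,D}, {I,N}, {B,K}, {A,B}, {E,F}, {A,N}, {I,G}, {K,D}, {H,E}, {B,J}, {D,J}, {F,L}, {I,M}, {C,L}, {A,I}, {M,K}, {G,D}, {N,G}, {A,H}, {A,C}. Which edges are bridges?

The edges on the cycle A-H-E-F-L-C-A are not bridges since each lies on that cycle.
Every edge lies on some cycle, so there are no bridges.

none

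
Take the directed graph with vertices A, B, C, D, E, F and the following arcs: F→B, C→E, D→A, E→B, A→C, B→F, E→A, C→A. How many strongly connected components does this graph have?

{A, C, E} are all mutually reachable — one SCC of size 3.
{B, F} are all mutually reachable — one SCC of size 2.
{D} is an SCC by itself.
That gives 3 strongly connected components.

3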